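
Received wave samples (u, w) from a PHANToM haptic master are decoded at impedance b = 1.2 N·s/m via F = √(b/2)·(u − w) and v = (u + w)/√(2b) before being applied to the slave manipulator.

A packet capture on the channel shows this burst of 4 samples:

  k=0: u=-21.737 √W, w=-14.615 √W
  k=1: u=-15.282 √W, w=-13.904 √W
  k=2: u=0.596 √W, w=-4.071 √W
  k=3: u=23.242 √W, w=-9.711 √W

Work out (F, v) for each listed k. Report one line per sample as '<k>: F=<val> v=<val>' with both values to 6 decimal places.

0: F=-5.516677 v=-23.465115
1: F=-1.067394 v=-18.839482
2: F=3.615043 v=-2.243103
3: F=25.525284 v=8.734223

k=0: u−w=-7.122000, u+w=-36.352000; √(b/2)=0.774597, √(2b)=1.549193; F=0.774597×(-7.122)=-5.516677, v=-36.352000/1.549193=-23.465115
k=1: u−w=-1.378000, u+w=-29.186000; √(b/2)=0.774597, √(2b)=1.549193; F=0.774597×(-1.378)=-1.067394, v=-29.186000/1.549193=-18.839482
k=2: u−w=4.667000, u+w=-3.475000; √(b/2)=0.774597, √(2b)=1.549193; F=0.774597×4.667=3.615043, v=-3.475000/1.549193=-2.243103
k=3: u−w=32.953000, u+w=13.531000; √(b/2)=0.774597, √(2b)=1.549193; F=0.774597×32.953=25.525284, v=13.531000/1.549193=8.734223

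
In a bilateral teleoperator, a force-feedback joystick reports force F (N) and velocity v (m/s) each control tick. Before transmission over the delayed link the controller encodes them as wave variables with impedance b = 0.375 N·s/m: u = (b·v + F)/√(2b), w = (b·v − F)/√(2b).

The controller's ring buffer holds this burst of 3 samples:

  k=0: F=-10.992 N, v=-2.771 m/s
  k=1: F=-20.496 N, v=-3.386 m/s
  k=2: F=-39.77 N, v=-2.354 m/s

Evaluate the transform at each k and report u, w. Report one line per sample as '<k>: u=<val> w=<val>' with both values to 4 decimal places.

0: u=-13.8923 w=11.4926
1: u=-25.1329 w=22.2006
2: u=-46.9418 w=44.9031

k=0: b·v=0.375×(-2.771)=-1.0391; √(2b)=0.8660; u=(-1.0391+(-10.992))/0.8660=-13.8923, w=(-1.0391−(-10.992))/0.8660=11.4926
k=1: b·v=0.375×(-3.386)=-1.2698; √(2b)=0.8660; u=(-1.2698+(-20.496))/0.8660=-25.1329, w=(-1.2698−(-20.496))/0.8660=22.2006
k=2: b·v=0.375×(-2.354)=-0.8828; √(2b)=0.8660; u=(-0.8828+(-39.77))/0.8660=-46.9418, w=(-0.8828−(-39.77))/0.8660=44.9031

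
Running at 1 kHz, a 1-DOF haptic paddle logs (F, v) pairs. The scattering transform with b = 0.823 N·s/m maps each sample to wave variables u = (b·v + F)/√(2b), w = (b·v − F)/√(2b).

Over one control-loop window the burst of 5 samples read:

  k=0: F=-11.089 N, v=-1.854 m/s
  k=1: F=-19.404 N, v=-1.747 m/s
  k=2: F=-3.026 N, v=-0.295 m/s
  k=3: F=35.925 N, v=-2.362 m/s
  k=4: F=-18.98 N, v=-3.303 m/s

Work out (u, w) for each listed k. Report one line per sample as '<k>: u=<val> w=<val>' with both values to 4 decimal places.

k=0: b·v=0.823×(-1.854)=-1.5258; √(2b)=1.2830; u=(-1.5258+(-11.089))/1.2830=-9.8326, w=(-1.5258−(-11.089))/1.2830=7.4539
k=1: b·v=0.823×(-1.747)=-1.4378; √(2b)=1.2830; u=(-1.4378+(-19.404))/1.2830=-16.2450, w=(-1.4378−(-19.404))/1.2830=14.0037
k=2: b·v=0.823×(-0.295)=-0.2428; √(2b)=1.2830; u=(-0.2428+(-3.026))/1.2830=-2.5478, w=(-0.2428−(-3.026))/1.2830=2.1694
k=3: b·v=0.823×(-2.362)=-1.9439; √(2b)=1.2830; u=(-1.9439+35.925)/1.2830=26.4864, w=(-1.9439−35.925)/1.2830=-29.5167
k=4: b·v=0.823×(-3.303)=-2.7184; √(2b)=1.2830; u=(-2.7184+(-18.98))/1.2830=-16.9127, w=(-2.7184−(-18.98))/1.2830=12.6750

0: u=-9.8326 w=7.4539
1: u=-16.2450 w=14.0037
2: u=-2.5478 w=2.1694
3: u=26.4864 w=-29.5167
4: u=-16.9127 w=12.6750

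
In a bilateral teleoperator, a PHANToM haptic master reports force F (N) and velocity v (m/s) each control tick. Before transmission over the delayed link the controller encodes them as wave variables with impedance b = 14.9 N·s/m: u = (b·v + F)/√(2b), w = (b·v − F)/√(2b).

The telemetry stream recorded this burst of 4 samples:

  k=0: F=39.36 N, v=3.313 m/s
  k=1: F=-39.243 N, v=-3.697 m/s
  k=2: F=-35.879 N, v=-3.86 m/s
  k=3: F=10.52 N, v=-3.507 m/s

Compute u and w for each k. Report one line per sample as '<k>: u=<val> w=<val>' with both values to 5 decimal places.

0: u=16.25292 w=1.83254
1: u=-17.27961 w=-2.90208
2: u=-17.10827 w=-3.96323
3: u=-7.64513 w=-11.49936

k=0: b·v=14.9×3.313=49.36370; √(2b)=5.45894; u=(49.36370+39.36)/5.45894=16.25292, w=(49.36370−39.36)/5.45894=1.83254
k=1: b·v=14.9×(-3.697)=-55.08530; √(2b)=5.45894; u=(-55.08530+(-39.243))/5.45894=-17.27961, w=(-55.08530−(-39.243))/5.45894=-2.90208
k=2: b·v=14.9×(-3.86)=-57.51400; √(2b)=5.45894; u=(-57.51400+(-35.879))/5.45894=-17.10827, w=(-57.51400−(-35.879))/5.45894=-3.96323
k=3: b·v=14.9×(-3.507)=-52.25430; √(2b)=5.45894; u=(-52.25430+10.52)/5.45894=-7.64513, w=(-52.25430−10.52)/5.45894=-11.49936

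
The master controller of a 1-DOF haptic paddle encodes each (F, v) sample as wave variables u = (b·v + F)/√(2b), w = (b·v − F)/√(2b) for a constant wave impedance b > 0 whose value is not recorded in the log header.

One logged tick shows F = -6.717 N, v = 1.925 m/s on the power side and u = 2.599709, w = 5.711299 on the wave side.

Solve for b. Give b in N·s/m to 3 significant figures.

b = 9.32 N·s/m

u + w = 8.311008;  u + w = √(2b)·v, so √(2b) = 8.311008/1.925 = 4.317407.
b = (√(2b))²/2 = 18.640001/2 = 9.320001.
(Check via u − w = 2F/√(2b): u − w = -3.111590, 2F/√(2b) = -3.111590.)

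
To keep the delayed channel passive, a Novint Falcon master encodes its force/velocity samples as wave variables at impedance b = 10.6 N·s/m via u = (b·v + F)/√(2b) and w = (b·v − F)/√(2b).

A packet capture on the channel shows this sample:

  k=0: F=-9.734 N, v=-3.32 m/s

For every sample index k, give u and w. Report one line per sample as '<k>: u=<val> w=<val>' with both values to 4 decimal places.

k=0: b·v=10.6×(-3.32)=-35.1920; √(2b)=4.6043; u=(-35.1920+(-9.734))/4.6043=-9.7573, w=(-35.1920−(-9.734))/4.6043=-5.5291

0: u=-9.7573 w=-5.5291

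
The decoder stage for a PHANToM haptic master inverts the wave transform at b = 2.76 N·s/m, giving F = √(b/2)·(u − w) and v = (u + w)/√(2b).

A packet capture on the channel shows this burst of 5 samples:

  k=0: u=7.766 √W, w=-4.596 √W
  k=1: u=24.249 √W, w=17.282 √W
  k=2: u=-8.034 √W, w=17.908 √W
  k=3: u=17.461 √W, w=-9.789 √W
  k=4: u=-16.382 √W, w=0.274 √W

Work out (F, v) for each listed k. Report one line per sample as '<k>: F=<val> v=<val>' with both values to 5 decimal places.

0: F=14.52206 v=1.34924
1: F=8.18437 v=17.67677
2: F=-30.47495 v=4.20265
3: F=32.01150 v=3.26542
4: F=-19.56637 v=-6.85602

k=0: u−w=12.36200, u+w=3.17000; √(b/2)=1.17473, √(2b)=2.34947; F=1.17473×12.362=14.52206, v=3.17000/2.34947=1.34924
k=1: u−w=6.96700, u+w=41.53100; √(b/2)=1.17473, √(2b)=2.34947; F=1.17473×6.967=8.18437, v=41.53100/2.34947=17.67677
k=2: u−w=-25.94200, u+w=9.87400; √(b/2)=1.17473, √(2b)=2.34947; F=1.17473×(-25.942)=-30.47495, v=9.87400/2.34947=4.20265
k=3: u−w=27.25000, u+w=7.67200; √(b/2)=1.17473, √(2b)=2.34947; F=1.17473×27.25=32.01150, v=7.67200/2.34947=3.26542
k=4: u−w=-16.65600, u+w=-16.10800; √(b/2)=1.17473, √(2b)=2.34947; F=1.17473×(-16.656)=-19.56637, v=-16.10800/2.34947=-6.85602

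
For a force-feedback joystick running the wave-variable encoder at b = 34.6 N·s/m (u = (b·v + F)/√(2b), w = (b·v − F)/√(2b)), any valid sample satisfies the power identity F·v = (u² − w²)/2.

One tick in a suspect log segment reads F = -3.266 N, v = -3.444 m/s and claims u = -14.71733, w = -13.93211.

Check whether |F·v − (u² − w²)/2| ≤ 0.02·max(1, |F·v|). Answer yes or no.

yes

F·v = (-3.266)×(-3.444) = 11.2481 W.
(u² − w²)/2 = (216.5998 − 194.1037)/2 = 11.2481 W.
|Δ| = 0.0000;  2% of max(1, |F·v|) = 0.2250.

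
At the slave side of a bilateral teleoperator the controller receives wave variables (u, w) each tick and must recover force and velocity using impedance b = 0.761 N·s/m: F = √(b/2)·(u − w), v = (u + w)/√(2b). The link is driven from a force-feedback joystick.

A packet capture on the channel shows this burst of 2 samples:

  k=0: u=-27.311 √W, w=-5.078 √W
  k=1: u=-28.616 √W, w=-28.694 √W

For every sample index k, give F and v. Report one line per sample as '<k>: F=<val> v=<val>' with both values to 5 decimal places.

k=0: u−w=-22.23300, u+w=-32.38900; √(b/2)=0.61685, √(2b)=1.23369; F=0.61685×(-22.233)=-13.71436, v=-32.38900/1.23369=-26.25368
k=1: u−w=0.07800, u+w=-57.31000; √(b/2)=0.61685, √(2b)=1.23369; F=0.61685×0.078=0.04811, v=-57.31000/1.23369=-46.45400

0: F=-13.71436 v=-26.25368
1: F=0.04811 v=-46.45400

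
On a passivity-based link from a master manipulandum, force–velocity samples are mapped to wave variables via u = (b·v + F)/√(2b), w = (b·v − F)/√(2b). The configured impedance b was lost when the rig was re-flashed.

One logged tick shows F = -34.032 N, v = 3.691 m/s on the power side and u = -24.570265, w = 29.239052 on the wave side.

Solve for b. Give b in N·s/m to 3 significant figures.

b = 0.8 N·s/m

u + w = 4.668787;  u + w = √(2b)·v, so √(2b) = 4.668787/3.691 = 1.264911.
b = (√(2b))²/2 = 1.600000/2 = 0.800000.
(Check via u − w = 2F/√(2b): u − w = -53.809317, 2F/√(2b) = -53.809314.)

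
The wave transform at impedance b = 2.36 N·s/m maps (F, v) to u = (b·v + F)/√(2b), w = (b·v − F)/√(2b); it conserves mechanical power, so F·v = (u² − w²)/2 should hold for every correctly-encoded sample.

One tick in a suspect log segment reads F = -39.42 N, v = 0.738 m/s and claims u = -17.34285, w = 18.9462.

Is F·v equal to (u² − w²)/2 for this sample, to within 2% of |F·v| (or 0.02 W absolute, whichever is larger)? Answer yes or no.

F·v = (-39.42)×0.738 = -29.09196 W.
(u² − w²)/2 = (300.77445 − 358.95849)/2 = -29.09202 W.
|Δ| = 0.00006;  2% of max(1, |F·v|) = 0.58184.

yes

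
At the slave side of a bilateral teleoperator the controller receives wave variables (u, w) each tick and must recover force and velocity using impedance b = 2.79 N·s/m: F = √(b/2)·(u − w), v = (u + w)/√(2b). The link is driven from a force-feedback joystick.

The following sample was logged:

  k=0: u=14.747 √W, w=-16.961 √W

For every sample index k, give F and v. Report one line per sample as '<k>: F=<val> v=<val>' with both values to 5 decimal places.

0: F=37.45036 v=-0.93726

k=0: u−w=31.70800, u+w=-2.21400; √(b/2)=1.18110, √(2b)=2.36220; F=1.18110×31.708=37.45036, v=-2.21400/2.36220=-0.93726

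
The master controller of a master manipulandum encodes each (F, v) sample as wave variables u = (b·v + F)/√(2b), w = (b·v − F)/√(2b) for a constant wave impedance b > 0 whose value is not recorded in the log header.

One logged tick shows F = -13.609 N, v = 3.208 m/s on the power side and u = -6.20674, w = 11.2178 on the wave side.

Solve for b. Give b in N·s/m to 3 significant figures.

b = 1.22 N·s/m

u + w = 5.01106;  u + w = √(2b)·v, so √(2b) = 5.01106/3.208 = 1.56205.
b = (√(2b))²/2 = 2.44000/2 = 1.22000.
(Check via u − w = 2F/√(2b): u − w = -17.42454, 2F/√(2b) = -17.42453.)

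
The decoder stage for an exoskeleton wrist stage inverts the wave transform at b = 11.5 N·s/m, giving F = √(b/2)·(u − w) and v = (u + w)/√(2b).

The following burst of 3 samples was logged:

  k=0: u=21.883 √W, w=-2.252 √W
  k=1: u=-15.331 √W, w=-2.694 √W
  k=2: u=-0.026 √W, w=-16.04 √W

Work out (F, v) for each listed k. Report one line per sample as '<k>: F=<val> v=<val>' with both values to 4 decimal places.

k=0: u−w=24.1350, u+w=19.6310; √(b/2)=2.3979, √(2b)=4.7958; F=2.3979×24.135=57.8737, v=19.6310/4.7958=4.0933
k=1: u−w=-12.6370, u+w=-18.0250; √(b/2)=2.3979, √(2b)=4.7958; F=2.3979×(-12.637)=-30.3025, v=-18.0250/4.7958=-3.7585
k=2: u−w=16.0140, u+w=-16.0660; √(b/2)=2.3979, √(2b)=4.7958; F=2.3979×16.014=38.4002, v=-16.0660/4.7958=-3.3500

0: F=57.8737 v=4.0933
1: F=-30.3025 v=-3.7585
2: F=38.4002 v=-3.3500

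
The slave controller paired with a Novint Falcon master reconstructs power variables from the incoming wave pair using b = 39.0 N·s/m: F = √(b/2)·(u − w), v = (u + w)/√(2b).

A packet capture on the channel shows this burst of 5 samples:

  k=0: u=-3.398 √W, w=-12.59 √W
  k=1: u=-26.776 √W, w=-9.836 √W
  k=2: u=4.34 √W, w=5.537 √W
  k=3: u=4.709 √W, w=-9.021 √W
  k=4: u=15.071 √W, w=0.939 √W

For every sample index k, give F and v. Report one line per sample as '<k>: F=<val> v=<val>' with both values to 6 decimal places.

k=0: u−w=9.192000, u+w=-15.988000; √(b/2)=4.415880, √(2b)=8.831761; F=4.415880×9.192=40.590773, v=-15.988000/8.831761=-1.810285
k=1: u−w=-16.940000, u+w=-36.612000; √(b/2)=4.415880, √(2b)=8.831761; F=4.415880×(-16.94)=-74.805015, v=-36.612000/8.831761=-4.145493
k=2: u−w=-1.197000, u+w=9.877000; √(b/2)=4.415880, √(2b)=8.831761; F=4.415880×(-1.197)=-5.285809, v=9.877000/8.831761=1.118350
k=3: u−w=13.730000, u+w=-4.312000; √(b/2)=4.415880, √(2b)=8.831761; F=4.415880×13.73=60.630038, v=-4.312000/8.831761=-0.488238
k=4: u−w=14.132000, u+w=16.010000; √(b/2)=4.415880, √(2b)=8.831761; F=4.415880×14.132=62.405222, v=16.010000/8.831761=1.812776

0: F=40.590773 v=-1.810285
1: F=-74.805015 v=-4.145493
2: F=-5.285809 v=1.118350
3: F=60.630038 v=-0.488238
4: F=62.405222 v=1.812776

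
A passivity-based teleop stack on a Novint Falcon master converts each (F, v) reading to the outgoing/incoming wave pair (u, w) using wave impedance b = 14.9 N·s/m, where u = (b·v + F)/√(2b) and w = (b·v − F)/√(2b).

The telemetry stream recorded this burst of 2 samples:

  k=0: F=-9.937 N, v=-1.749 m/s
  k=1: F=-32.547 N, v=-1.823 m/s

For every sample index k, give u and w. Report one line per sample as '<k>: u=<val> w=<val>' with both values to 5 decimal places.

k=0: b·v=14.9×(-1.749)=-26.06010; √(2b)=5.45894; u=(-26.06010+(-9.937))/5.45894=-6.59416, w=(-26.06010−(-9.937))/5.45894=-2.95352
k=1: b·v=14.9×(-1.823)=-27.16270; √(2b)=5.45894; u=(-27.16270+(-32.547))/5.45894=-10.93797, w=(-27.16270−(-32.547))/5.45894=0.98633

0: u=-6.59416 w=-2.95352
1: u=-10.93797 w=0.98633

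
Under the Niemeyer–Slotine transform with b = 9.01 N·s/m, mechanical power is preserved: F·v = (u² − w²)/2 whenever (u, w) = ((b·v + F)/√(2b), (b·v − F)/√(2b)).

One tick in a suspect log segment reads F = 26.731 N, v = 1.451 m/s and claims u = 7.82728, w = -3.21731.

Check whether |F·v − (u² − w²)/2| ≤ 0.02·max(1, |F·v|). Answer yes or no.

F·v = 26.731×1.451 = 38.7867 W.
(u² − w²)/2 = (61.2663 − 10.3511)/2 = 25.4576 W.
|Δ| = 13.3291;  2% of max(1, |F·v|) = 0.7757.

no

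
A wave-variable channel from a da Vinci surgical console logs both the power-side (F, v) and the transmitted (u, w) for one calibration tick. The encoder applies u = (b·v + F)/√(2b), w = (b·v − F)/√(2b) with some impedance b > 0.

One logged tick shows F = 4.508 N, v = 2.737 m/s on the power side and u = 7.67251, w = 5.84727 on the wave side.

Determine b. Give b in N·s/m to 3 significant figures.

b = 12.2 N·s/m

u + w = 13.51978;  u + w = √(2b)·v, so √(2b) = 13.51978/2.737 = 4.93963.
b = (√(2b))²/2 = 24.39999/2 = 12.20000.
(Check via u − w = 2F/√(2b): u − w = 1.82524, 2F/√(2b) = 1.82524.)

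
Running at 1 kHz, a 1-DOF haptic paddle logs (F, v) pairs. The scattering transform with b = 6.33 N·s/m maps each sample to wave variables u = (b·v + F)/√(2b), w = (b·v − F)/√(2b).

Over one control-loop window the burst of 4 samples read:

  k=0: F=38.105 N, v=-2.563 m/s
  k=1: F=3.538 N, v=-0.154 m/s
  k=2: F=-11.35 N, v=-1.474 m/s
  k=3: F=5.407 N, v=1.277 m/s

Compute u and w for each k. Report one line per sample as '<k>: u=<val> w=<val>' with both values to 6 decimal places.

k=0: b·v=6.33×(-2.563)=-16.223790; √(2b)=3.558089; u=(-16.223790+38.105)/3.558089=6.149708, w=(-16.223790−38.105)/3.558089=-15.269091
k=1: b·v=6.33×(-0.154)=-0.974820; √(2b)=3.558089; u=(-0.974820+3.538)/3.558089=0.720381, w=(-0.974820−3.538)/3.558089=-1.268327
k=2: b·v=6.33×(-1.474)=-9.330420; √(2b)=3.558089; u=(-9.330420+(-11.35))/3.558089=-5.812226, w=(-9.330420−(-11.35))/3.558089=0.567602
k=3: b·v=6.33×1.277=8.083410; √(2b)=3.558089; u=(8.083410+5.407)/3.558089=3.791476, w=(8.083410−5.407)/3.558089=0.752204

0: u=6.149708 w=-15.269091
1: u=0.720381 w=-1.268327
2: u=-5.812226 w=0.567602
3: u=3.791476 w=0.752204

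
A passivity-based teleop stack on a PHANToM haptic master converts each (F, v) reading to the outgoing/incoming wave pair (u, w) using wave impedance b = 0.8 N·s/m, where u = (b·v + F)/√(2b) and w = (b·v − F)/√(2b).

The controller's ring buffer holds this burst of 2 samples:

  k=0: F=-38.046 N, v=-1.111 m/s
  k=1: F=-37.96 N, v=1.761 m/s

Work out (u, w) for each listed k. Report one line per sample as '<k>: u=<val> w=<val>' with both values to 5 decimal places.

k=0: b·v=0.8×(-1.111)=-0.88880; √(2b)=1.26491; u=(-0.88880+(-38.046))/1.26491=-30.78066, w=(-0.88880−(-38.046))/1.26491=29.37535
k=1: b·v=0.8×1.761=1.40880; √(2b)=1.26491; u=(1.40880+(-37.96))/1.26491=-28.89626, w=(1.40880−(-37.96))/1.26491=31.12377

0: u=-30.78066 w=29.37535
1: u=-28.89626 w=31.12377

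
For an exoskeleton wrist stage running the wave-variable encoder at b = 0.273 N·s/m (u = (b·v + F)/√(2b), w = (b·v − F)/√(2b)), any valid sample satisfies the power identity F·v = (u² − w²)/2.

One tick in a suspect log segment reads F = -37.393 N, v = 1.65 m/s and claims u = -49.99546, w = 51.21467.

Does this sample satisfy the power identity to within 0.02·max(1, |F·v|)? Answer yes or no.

F·v = (-37.393)×1.65 = -61.69845 W.
(u² − w²)/2 = (2499.54602 − 2622.94242)/2 = -61.69820 W.
|Δ| = 0.00025;  2% of max(1, |F·v|) = 1.23397.

yes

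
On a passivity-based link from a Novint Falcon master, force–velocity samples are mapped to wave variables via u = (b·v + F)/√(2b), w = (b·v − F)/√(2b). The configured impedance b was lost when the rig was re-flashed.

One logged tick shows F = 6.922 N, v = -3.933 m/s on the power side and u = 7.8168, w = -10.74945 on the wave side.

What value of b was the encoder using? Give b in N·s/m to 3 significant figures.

b = 0.278 N·s/m

u + w = -2.93265;  u + w = √(2b)·v, so √(2b) = -2.93265/(-3.933) = 0.74565.
b = (√(2b))²/2 = 0.55600/2 = 0.27800.
(Check via u − w = 2F/√(2b): u − w = 18.56625, 2F/√(2b) = 18.56630.)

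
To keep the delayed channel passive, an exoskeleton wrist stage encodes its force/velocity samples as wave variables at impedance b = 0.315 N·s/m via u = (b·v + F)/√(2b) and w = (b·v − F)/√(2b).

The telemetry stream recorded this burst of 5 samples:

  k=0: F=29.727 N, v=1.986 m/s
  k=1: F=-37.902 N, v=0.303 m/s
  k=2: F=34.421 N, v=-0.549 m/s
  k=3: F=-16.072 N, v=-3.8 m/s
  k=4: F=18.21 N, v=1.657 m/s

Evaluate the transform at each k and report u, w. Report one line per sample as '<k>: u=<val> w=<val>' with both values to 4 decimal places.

0: u=38.2407 w=-36.6643
1: u=-47.6318 w=47.8723
2: u=43.1485 w=-43.5843
3: u=-21.7569 w=18.7407
4: u=23.6000 w=-22.2848

k=0: b·v=0.315×1.986=0.6256; √(2b)=0.7937; u=(0.6256+29.727)/0.7937=38.2407, w=(0.6256−29.727)/0.7937=-36.6643
k=1: b·v=0.315×0.303=0.0954; √(2b)=0.7937; u=(0.0954+(-37.902))/0.7937=-47.6318, w=(0.0954−(-37.902))/0.7937=47.8723
k=2: b·v=0.315×(-0.549)=-0.1729; √(2b)=0.7937; u=(-0.1729+34.421)/0.7937=43.1485, w=(-0.1729−34.421)/0.7937=-43.5843
k=3: b·v=0.315×(-3.8)=-1.1970; √(2b)=0.7937; u=(-1.1970+(-16.072))/0.7937=-21.7569, w=(-1.1970−(-16.072))/0.7937=18.7407
k=4: b·v=0.315×1.657=0.5220; √(2b)=0.7937; u=(0.5220+18.21)/0.7937=23.6000, w=(0.5220−18.21)/0.7937=-22.2848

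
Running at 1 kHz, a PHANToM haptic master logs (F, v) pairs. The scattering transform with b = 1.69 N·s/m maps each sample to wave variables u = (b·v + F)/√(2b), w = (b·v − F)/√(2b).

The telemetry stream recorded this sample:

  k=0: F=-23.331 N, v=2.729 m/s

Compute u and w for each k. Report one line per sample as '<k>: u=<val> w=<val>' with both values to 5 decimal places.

0: u=-10.18179 w=15.19899

k=0: b·v=1.69×2.729=4.61201; √(2b)=1.83848; u=(4.61201+(-23.331))/1.83848=-10.18179, w=(4.61201−(-23.331))/1.83848=15.19899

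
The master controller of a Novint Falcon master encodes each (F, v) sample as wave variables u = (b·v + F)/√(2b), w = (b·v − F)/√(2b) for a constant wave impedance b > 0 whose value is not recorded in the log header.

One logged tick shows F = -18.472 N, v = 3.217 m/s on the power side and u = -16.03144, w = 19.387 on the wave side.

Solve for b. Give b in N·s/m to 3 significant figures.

u + w = 3.35556;  u + w = √(2b)·v, so √(2b) = 3.35556/3.217 = 1.04307.
b = (√(2b))²/2 = 1.08800/2 = 0.54400.
(Check via u − w = 2F/√(2b): u − w = -35.41844, 2F/√(2b) = -35.41848.)

b = 0.544 N·s/m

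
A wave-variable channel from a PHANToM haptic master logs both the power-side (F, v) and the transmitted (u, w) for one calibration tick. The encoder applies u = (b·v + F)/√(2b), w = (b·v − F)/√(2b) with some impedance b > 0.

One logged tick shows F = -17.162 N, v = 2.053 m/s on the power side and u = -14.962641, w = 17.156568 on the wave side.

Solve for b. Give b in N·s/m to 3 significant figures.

b = 0.571 N·s/m

u + w = 2.193927;  u + w = √(2b)·v, so √(2b) = 2.193927/2.053 = 1.068644.
b = (√(2b))²/2 = 1.142001/2 = 0.571000.
(Check via u − w = 2F/√(2b): u − w = -32.119209, 2F/√(2b) = -32.119196.)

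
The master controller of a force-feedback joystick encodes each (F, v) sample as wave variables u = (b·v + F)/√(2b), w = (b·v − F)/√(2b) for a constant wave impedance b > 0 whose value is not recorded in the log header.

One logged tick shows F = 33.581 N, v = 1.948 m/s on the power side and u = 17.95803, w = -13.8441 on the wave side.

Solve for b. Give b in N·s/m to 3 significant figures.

b = 2.23 N·s/m

u + w = 4.11393;  u + w = √(2b)·v, so √(2b) = 4.11393/1.948 = 2.11187.
b = (√(2b))²/2 = 4.46001/2 = 2.23001.
(Check via u − w = 2F/√(2b): u − w = 31.80213, 2F/√(2b) = 31.80209.)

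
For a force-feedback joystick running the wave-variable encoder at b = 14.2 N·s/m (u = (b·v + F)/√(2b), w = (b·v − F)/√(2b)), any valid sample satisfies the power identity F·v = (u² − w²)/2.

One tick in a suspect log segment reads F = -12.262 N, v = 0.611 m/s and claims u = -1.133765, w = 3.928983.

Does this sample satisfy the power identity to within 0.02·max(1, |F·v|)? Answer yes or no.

F·v = (-12.262)×0.611 = -7.492082 W.
(u² − w²)/2 = (1.285423 − 15.436907)/2 = -7.075742 W.
|Δ| = 0.416340;  2% of max(1, |F·v|) = 0.149842.

no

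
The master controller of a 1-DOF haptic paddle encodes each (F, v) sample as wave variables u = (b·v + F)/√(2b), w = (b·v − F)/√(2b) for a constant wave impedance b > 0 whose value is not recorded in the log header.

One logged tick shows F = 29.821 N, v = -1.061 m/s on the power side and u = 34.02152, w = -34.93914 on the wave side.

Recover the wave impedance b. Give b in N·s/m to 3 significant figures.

u + w = -0.91762;  u + w = √(2b)·v, so √(2b) = -0.91762/(-1.061) = 0.86486.
b = (√(2b))²/2 = 0.74799/2 = 0.37399.
(Check via u − w = 2F/√(2b): u − w = 68.96066, 2F/√(2b) = 68.96118.)

b = 0.374 N·s/m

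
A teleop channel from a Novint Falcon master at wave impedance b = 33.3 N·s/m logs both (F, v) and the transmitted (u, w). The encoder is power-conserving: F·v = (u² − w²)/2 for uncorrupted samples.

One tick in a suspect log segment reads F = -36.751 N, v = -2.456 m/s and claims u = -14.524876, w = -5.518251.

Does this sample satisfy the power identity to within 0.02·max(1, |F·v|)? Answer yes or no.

F·v = (-36.751)×(-2.456) = 90.260456 W.
(u² − w²)/2 = (210.972023 − 30.451094)/2 = 90.260464 W.
|Δ| = 0.000008;  2% of max(1, |F·v|) = 1.805209.

yes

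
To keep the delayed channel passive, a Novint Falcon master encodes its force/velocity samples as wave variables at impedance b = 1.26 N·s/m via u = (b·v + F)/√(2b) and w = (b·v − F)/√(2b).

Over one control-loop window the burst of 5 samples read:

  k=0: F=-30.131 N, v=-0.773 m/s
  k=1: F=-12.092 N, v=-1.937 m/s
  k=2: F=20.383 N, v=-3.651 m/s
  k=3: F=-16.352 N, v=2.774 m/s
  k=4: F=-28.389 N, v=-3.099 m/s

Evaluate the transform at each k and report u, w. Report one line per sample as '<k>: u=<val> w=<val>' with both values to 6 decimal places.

0: u=-19.594296 w=18.367196
1: u=-9.154690 w=6.079798
2: u=9.942192 w=-15.737974
3: u=-8.098998 w=12.502586
4: u=-20.343144 w=15.423634

k=0: b·v=1.26×(-0.773)=-0.973980; √(2b)=1.587451; u=(-0.973980+(-30.131))/1.587451=-19.594296, w=(-0.973980−(-30.131))/1.587451=18.367196
k=1: b·v=1.26×(-1.937)=-2.440620; √(2b)=1.587451; u=(-2.440620+(-12.092))/1.587451=-9.154690, w=(-2.440620−(-12.092))/1.587451=6.079798
k=2: b·v=1.26×(-3.651)=-4.600260; √(2b)=1.587451; u=(-4.600260+20.383)/1.587451=9.942192, w=(-4.600260−20.383)/1.587451=-15.737974
k=3: b·v=1.26×2.774=3.495240; √(2b)=1.587451; u=(3.495240+(-16.352))/1.587451=-8.098998, w=(3.495240−(-16.352))/1.587451=12.502586
k=4: b·v=1.26×(-3.099)=-3.904740; √(2b)=1.587451; u=(-3.904740+(-28.389))/1.587451=-20.343144, w=(-3.904740−(-28.389))/1.587451=15.423634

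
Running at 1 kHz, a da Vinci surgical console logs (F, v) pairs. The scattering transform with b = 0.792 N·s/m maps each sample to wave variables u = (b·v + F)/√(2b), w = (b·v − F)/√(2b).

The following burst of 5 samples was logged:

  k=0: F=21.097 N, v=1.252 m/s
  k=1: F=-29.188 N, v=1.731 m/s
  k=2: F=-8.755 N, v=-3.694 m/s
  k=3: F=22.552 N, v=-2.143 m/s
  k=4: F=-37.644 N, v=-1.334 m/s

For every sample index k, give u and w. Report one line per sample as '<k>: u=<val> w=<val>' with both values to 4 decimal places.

0: u=17.5505 w=-15.9748
1: u=-22.1021 w=24.2807
2: u=-9.2809 w=4.6317
3: u=16.5702 w=-19.2673
4: u=-30.7496 w=29.0707

k=0: b·v=0.792×1.252=0.9916; √(2b)=1.2586; u=(0.9916+21.097)/1.2586=17.5505, w=(0.9916−21.097)/1.2586=-15.9748
k=1: b·v=0.792×1.731=1.3710; √(2b)=1.2586; u=(1.3710+(-29.188))/1.2586=-22.1021, w=(1.3710−(-29.188))/1.2586=24.2807
k=2: b·v=0.792×(-3.694)=-2.9256; √(2b)=1.2586; u=(-2.9256+(-8.755))/1.2586=-9.2809, w=(-2.9256−(-8.755))/1.2586=4.6317
k=3: b·v=0.792×(-2.143)=-1.6973; √(2b)=1.2586; u=(-1.6973+22.552)/1.2586=16.5702, w=(-1.6973−22.552)/1.2586=-19.2673
k=4: b·v=0.792×(-1.334)=-1.0565; √(2b)=1.2586; u=(-1.0565+(-37.644))/1.2586=-30.7496, w=(-1.0565−(-37.644))/1.2586=29.0707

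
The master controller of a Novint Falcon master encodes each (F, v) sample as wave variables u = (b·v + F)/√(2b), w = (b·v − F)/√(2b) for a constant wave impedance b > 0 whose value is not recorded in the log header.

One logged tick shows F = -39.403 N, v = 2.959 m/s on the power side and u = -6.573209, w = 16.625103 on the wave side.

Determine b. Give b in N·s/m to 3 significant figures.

b = 5.77 N·s/m

u + w = 10.051894;  u + w = √(2b)·v, so √(2b) = 10.051894/2.959 = 3.397058.
b = (√(2b))²/2 = 11.540002/2 = 5.770001.
(Check via u − w = 2F/√(2b): u − w = -23.198312, 2F/√(2b) = -23.198310.)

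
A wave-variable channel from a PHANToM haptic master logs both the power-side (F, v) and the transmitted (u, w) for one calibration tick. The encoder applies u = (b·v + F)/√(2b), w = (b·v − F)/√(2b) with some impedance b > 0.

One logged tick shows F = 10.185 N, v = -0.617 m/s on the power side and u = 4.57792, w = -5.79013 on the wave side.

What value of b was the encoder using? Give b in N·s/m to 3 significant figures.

u + w = -1.2122;  u + w = √(2b)·v, so √(2b) = -1.2122/(-0.617) = 1.9647.
b = (√(2b))²/2 = 3.8600/2 = 1.9300.
(Check via u − w = 2F/√(2b): u − w = 10.3681, 2F/√(2b) = 10.3681.)

b = 1.93 N·s/m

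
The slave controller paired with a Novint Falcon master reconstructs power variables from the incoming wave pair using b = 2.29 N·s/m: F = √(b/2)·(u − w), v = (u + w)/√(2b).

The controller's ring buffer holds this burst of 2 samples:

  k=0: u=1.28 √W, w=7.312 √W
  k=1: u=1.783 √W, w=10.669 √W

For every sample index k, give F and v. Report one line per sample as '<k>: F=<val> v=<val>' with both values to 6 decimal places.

0: F=-6.454522 v=4.014778
1: F=-9.508435 v=5.818437

k=0: u−w=-6.032000, u+w=8.592000; √(b/2)=1.070047, √(2b)=2.140093; F=1.070047×(-6.032)=-6.454522, v=8.592000/2.140093=4.014778
k=1: u−w=-8.886000, u+w=12.452000; √(b/2)=1.070047, √(2b)=2.140093; F=1.070047×(-8.886)=-9.508435, v=12.452000/2.140093=5.818437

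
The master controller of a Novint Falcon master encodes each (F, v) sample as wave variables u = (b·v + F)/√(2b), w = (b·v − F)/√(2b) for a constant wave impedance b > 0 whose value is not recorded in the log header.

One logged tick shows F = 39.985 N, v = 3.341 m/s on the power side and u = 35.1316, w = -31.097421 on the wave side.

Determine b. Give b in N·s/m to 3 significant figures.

b = 0.729 N·s/m

u + w = 4.034179;  u + w = √(2b)·v, so √(2b) = 4.034179/3.341 = 1.207477.
b = (√(2b))²/2 = 1.458000/2 = 0.729000.
(Check via u − w = 2F/√(2b): u − w = 66.229021, 2F/√(2b) = 66.229032.)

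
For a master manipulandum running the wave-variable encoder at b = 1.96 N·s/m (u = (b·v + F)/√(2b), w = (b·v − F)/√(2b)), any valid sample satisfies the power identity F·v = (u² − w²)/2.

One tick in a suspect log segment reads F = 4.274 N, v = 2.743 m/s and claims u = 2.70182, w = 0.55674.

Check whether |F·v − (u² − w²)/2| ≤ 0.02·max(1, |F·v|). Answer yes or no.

F·v = 4.274×2.743 = 11.7236 W.
(u² − w²)/2 = (7.2998 − 0.3100)/2 = 3.4949 W.
|Δ| = 8.2286;  2% of max(1, |F·v|) = 0.2345.

no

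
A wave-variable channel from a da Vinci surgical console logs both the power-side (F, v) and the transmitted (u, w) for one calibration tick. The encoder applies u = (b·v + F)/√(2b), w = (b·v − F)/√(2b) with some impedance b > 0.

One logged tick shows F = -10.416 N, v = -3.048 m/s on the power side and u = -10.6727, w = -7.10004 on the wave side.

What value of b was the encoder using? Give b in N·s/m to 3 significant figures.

u + w = -17.7727;  u + w = √(2b)·v, so √(2b) = -17.7727/(-3.048) = 5.8310.
b = (√(2b))²/2 = 34.0000/2 = 17.0000.
(Check via u − w = 2F/√(2b): u − w = -3.5727, 2F/√(2b) = -3.5727.)

b = 17 N·s/m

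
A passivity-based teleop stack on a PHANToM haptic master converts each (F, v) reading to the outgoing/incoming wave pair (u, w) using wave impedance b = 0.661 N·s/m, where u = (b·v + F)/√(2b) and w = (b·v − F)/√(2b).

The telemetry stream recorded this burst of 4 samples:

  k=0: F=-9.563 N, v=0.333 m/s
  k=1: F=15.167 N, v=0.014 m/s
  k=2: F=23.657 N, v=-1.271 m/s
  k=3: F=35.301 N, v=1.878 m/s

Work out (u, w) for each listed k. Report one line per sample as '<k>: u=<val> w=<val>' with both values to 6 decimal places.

0: u=-8.125786 w=8.508663
1: u=13.199238 w=-13.183141
2: u=19.844507 w=-21.305881
3: u=31.781972 w=-29.622680

k=0: b·v=0.661×0.333=0.220113; √(2b)=1.149783; u=(0.220113+(-9.563))/1.149783=-8.125786, w=(0.220113−(-9.563))/1.149783=8.508663
k=1: b·v=0.661×0.014=0.009254; √(2b)=1.149783; u=(0.009254+15.167)/1.149783=13.199238, w=(0.009254−15.167)/1.149783=-13.183141
k=2: b·v=0.661×(-1.271)=-0.840131; √(2b)=1.149783; u=(-0.840131+23.657)/1.149783=19.844507, w=(-0.840131−23.657)/1.149783=-21.305881
k=3: b·v=0.661×1.878=1.241358; √(2b)=1.149783; u=(1.241358+35.301)/1.149783=31.781972, w=(1.241358−35.301)/1.149783=-29.622680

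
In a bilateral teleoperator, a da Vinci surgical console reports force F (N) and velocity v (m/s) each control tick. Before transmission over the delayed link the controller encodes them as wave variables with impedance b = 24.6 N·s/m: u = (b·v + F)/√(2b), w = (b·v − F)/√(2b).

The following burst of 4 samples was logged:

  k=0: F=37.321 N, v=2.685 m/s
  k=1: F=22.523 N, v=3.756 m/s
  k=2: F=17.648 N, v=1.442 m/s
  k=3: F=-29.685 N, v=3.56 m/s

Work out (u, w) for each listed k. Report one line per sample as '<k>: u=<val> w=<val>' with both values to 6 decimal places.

k=0: b·v=24.6×2.685=66.051000; √(2b)=7.014271; u=(66.051000+37.321)/7.014271=14.737383, w=(66.051000−37.321)/7.014271=4.095935
k=1: b·v=24.6×3.756=92.397600; √(2b)=7.014271; u=(92.397600+22.523)/7.014271=16.383826, w=(92.397600−22.523)/7.014271=9.961776
k=2: b·v=24.6×1.442=35.473200; √(2b)=7.014271; u=(35.473200+17.648)/7.014271=7.573303, w=(35.473200−17.648)/7.014271=2.541276
k=3: b·v=24.6×3.56=87.576000; √(2b)=7.014271; u=(87.576000+(-29.685))/7.014271=8.253317, w=(87.576000−(-29.685))/7.014271=16.717489

0: u=14.737383 w=4.095935
1: u=16.383826 w=9.961776
2: u=7.573303 w=2.541276
3: u=8.253317 w=16.717489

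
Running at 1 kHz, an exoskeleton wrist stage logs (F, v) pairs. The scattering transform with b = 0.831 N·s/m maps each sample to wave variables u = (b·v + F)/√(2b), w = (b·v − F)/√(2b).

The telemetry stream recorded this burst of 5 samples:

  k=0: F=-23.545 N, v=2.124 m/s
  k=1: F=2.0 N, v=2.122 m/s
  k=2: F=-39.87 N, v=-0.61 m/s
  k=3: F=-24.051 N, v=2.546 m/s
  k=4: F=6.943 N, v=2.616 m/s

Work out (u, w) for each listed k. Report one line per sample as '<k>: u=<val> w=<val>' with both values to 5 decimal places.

k=0: b·v=0.831×2.124=1.76504; √(2b)=1.28919; u=(1.76504+(-23.545))/1.28919=-16.89435, w=(1.76504−(-23.545))/1.28919=19.63258
k=1: b·v=0.831×2.122=1.76338; √(2b)=1.28919; u=(1.76338+2.0)/1.28919=2.91919, w=(1.76338−2.0)/1.28919=-0.18354
k=2: b·v=0.831×(-0.61)=-0.50691; √(2b)=1.28919; u=(-0.50691+(-39.87))/1.28919=-31.31970, w=(-0.50691−(-39.87))/1.28919=30.53329
k=3: b·v=0.831×2.546=2.11573; √(2b)=1.28919; u=(2.11573+(-24.051))/1.28919=-17.01483, w=(2.11573−(-24.051))/1.28919=20.29709
k=4: b·v=0.831×2.616=2.17390; √(2b)=1.28919; u=(2.17390+6.943)/1.28919=7.07182, w=(2.17390−6.943)/1.28919=-3.69931

0: u=-16.89435 w=19.63258
1: u=2.91919 w=-0.18354
2: u=-31.31970 w=30.53329
3: u=-17.01483 w=20.29709
4: u=7.07182 w=-3.69931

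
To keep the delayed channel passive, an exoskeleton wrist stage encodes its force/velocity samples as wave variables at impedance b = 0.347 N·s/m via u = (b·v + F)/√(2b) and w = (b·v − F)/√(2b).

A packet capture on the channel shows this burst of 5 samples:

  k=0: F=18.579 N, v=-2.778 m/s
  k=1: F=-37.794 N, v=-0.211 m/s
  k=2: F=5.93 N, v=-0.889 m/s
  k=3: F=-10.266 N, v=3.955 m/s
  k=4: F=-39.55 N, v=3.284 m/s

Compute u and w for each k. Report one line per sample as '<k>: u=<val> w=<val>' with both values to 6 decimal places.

k=0: b·v=0.347×(-2.778)=-0.963966; √(2b)=0.833067; u=(-0.963966+18.579)/0.833067=21.144808, w=(-0.963966−18.579)/0.833067=-23.459067
k=1: b·v=0.347×(-0.211)=-0.073217; √(2b)=0.833067; u=(-0.073217+(-37.794))/0.833067=-45.455208, w=(-0.073217−(-37.794))/0.833067=45.279431
k=2: b·v=0.347×(-0.889)=-0.308483; √(2b)=0.833067; u=(-0.308483+5.93)/0.833067=6.747980, w=(-0.308483−5.93)/0.833067=-7.488576
k=3: b·v=0.347×3.955=1.372385; √(2b)=0.833067; u=(1.372385+(-10.266))/0.833067=-10.675755, w=(1.372385−(-10.266))/0.833067=13.970533
k=4: b·v=0.347×3.284=1.139548; √(2b)=0.833067; u=(1.139548+(-39.55))/0.833067=-46.107299, w=(1.139548−(-39.55))/0.833067=48.843090

0: u=21.144808 w=-23.459067
1: u=-45.455208 w=45.279431
2: u=6.747980 w=-7.488576
3: u=-10.675755 w=13.970533
4: u=-46.107299 w=48.843090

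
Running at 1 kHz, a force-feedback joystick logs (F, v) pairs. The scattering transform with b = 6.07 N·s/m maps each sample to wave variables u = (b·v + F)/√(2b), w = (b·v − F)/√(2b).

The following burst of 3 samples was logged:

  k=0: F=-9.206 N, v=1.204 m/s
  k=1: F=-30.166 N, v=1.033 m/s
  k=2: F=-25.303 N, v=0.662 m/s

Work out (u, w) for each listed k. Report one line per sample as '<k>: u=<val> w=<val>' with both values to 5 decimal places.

0: u=-0.54466 w=4.73969
1: u=-6.85820 w=10.45743
2: u=-6.10882 w=8.41539

k=0: b·v=6.07×1.204=7.30828; √(2b)=3.48425; u=(7.30828+(-9.206))/3.48425=-0.54466, w=(7.30828−(-9.206))/3.48425=4.73969
k=1: b·v=6.07×1.033=6.27031; √(2b)=3.48425; u=(6.27031+(-30.166))/3.48425=-6.85820, w=(6.27031−(-30.166))/3.48425=10.45743
k=2: b·v=6.07×0.662=4.01834; √(2b)=3.48425; u=(4.01834+(-25.303))/3.48425=-6.10882, w=(4.01834−(-25.303))/3.48425=8.41539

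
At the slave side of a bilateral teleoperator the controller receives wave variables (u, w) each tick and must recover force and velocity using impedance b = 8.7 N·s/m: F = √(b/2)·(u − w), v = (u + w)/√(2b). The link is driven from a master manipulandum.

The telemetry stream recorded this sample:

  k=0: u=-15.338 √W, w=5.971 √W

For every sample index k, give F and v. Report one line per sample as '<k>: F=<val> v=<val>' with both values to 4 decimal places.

k=0: u−w=-21.3090, u+w=-9.3670; √(b/2)=2.0857, √(2b)=4.1713; F=2.0857×(-21.309)=-44.4434, v=-9.3670/4.1713=-2.2456

0: F=-44.4434 v=-2.2456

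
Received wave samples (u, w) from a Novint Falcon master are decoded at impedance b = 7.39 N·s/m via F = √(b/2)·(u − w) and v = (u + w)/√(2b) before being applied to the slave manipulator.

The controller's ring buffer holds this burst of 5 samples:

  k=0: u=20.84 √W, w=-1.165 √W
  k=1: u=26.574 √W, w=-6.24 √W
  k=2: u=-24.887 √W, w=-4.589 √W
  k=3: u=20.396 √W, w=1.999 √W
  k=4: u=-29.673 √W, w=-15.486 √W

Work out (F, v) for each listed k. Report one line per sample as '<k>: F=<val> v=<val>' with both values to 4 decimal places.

0: F=42.2989 v=5.1177
1: F=63.0763 v=5.2891
2: F=-39.0176 v=-7.6671
3: F=35.3634 v=5.8252
4: F=-27.2708 v=-11.7465

k=0: u−w=22.0050, u+w=19.6750; √(b/2)=1.9222, √(2b)=3.8445; F=1.9222×22.005=42.2989, v=19.6750/3.8445=5.1177
k=1: u−w=32.8140, u+w=20.3340; √(b/2)=1.9222, √(2b)=3.8445; F=1.9222×32.814=63.0763, v=20.3340/3.8445=5.2891
k=2: u−w=-20.2980, u+w=-29.4760; √(b/2)=1.9222, √(2b)=3.8445; F=1.9222×(-20.298)=-39.0176, v=-29.4760/3.8445=-7.6671
k=3: u−w=18.3970, u+w=22.3950; √(b/2)=1.9222, √(2b)=3.8445; F=1.9222×18.397=35.3634, v=22.3950/3.8445=5.8252
k=4: u−w=-14.1870, u+w=-45.1590; √(b/2)=1.9222, √(2b)=3.8445; F=1.9222×(-14.187)=-27.2708, v=-45.1590/3.8445=-11.7465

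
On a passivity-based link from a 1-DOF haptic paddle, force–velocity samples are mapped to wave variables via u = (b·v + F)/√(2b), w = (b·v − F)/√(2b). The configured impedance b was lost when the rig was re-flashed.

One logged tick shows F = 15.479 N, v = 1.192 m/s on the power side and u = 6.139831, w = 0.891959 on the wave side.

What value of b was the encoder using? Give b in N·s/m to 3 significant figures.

u + w = 7.031790;  u + w = √(2b)·v, so √(2b) = 7.031790/1.192 = 5.899153.
b = (√(2b))²/2 = 34.800002/2 = 17.400001.
(Check via u − w = 2F/√(2b): u − w = 5.247872, 2F/√(2b) = 5.247872.)

b = 17.4 N·s/m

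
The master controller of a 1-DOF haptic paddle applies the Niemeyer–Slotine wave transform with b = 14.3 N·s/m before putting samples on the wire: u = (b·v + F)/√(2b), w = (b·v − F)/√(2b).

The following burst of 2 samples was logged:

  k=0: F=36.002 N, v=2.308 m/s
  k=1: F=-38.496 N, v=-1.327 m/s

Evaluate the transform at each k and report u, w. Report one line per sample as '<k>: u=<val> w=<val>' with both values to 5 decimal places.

k=0: b·v=14.3×2.308=33.00440; √(2b)=5.34790; u=(33.00440+36.002)/5.34790=12.90347, w=(33.00440−36.002)/5.34790=-0.56052
k=1: b·v=14.3×(-1.327)=-18.97610; √(2b)=5.34790; u=(-18.97610+(-38.496))/5.34790=-10.74667, w=(-18.97610−(-38.496))/5.34790=3.65001

0: u=12.90347 w=-0.56052
1: u=-10.74667 w=3.65001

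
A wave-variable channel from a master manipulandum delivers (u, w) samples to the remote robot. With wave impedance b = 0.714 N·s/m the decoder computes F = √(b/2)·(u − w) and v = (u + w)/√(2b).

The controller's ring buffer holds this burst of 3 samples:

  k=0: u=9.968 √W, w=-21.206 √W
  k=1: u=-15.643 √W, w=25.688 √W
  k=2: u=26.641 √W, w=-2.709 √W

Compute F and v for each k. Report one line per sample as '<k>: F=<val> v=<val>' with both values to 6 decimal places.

k=0: u−w=31.174000, u+w=-11.238000; √(b/2)=0.597495, √(2b)=1.194990; F=0.597495×31.174=18.626302, v=-11.238000/1.194990=-9.404266
k=1: u−w=-41.331000, u+w=10.045000; √(b/2)=0.597495, √(2b)=1.194990; F=0.597495×(-41.331)=-24.695056, v=10.045000/1.194990=8.405931
k=2: u−w=29.350000, u+w=23.932000; √(b/2)=0.597495, √(2b)=1.194990; F=0.597495×29.35=17.536471, v=23.932000/1.194990=20.026954

0: F=18.626302 v=-9.404266
1: F=-24.695056 v=8.405931
2: F=17.536471 v=20.026954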